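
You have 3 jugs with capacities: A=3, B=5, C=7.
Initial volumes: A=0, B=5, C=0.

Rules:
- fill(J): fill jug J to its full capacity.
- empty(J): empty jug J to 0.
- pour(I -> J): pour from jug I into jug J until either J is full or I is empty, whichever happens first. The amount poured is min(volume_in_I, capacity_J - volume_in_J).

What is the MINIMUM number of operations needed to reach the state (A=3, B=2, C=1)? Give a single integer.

Answer: 6

Derivation:
BFS from (A=0, B=5, C=0). One shortest path:
  1. fill(C) -> (A=0 B=5 C=7)
  2. pour(B -> A) -> (A=3 B=2 C=7)
  3. empty(A) -> (A=0 B=2 C=7)
  4. pour(C -> A) -> (A=3 B=2 C=4)
  5. empty(A) -> (A=0 B=2 C=4)
  6. pour(C -> A) -> (A=3 B=2 C=1)
Reached target in 6 moves.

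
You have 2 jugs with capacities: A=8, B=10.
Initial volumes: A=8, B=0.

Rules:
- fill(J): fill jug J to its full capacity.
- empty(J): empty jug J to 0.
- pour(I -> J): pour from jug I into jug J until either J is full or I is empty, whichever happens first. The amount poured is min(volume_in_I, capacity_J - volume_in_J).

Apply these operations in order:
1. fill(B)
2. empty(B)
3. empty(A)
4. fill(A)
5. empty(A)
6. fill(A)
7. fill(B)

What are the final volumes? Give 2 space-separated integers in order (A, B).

Answer: 8 10

Derivation:
Step 1: fill(B) -> (A=8 B=10)
Step 2: empty(B) -> (A=8 B=0)
Step 3: empty(A) -> (A=0 B=0)
Step 4: fill(A) -> (A=8 B=0)
Step 5: empty(A) -> (A=0 B=0)
Step 6: fill(A) -> (A=8 B=0)
Step 7: fill(B) -> (A=8 B=10)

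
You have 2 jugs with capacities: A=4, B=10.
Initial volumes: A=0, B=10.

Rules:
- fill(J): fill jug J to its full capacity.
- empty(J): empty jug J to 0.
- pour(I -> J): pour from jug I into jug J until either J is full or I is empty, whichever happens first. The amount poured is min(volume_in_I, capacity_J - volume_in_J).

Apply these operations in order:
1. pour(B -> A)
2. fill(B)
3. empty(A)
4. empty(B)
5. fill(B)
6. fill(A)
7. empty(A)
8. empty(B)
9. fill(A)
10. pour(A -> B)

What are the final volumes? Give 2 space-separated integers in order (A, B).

Step 1: pour(B -> A) -> (A=4 B=6)
Step 2: fill(B) -> (A=4 B=10)
Step 3: empty(A) -> (A=0 B=10)
Step 4: empty(B) -> (A=0 B=0)
Step 5: fill(B) -> (A=0 B=10)
Step 6: fill(A) -> (A=4 B=10)
Step 7: empty(A) -> (A=0 B=10)
Step 8: empty(B) -> (A=0 B=0)
Step 9: fill(A) -> (A=4 B=0)
Step 10: pour(A -> B) -> (A=0 B=4)

Answer: 0 4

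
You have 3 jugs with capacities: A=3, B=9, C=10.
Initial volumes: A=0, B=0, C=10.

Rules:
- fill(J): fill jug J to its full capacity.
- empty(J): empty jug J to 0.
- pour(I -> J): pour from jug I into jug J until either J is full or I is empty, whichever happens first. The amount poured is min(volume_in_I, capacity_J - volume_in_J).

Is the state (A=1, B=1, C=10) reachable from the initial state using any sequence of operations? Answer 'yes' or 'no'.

BFS from (A=0, B=0, C=10):
  1. pour(C -> B) -> (A=0 B=9 C=1)
  2. empty(B) -> (A=0 B=0 C=1)
  3. pour(C -> A) -> (A=1 B=0 C=0)
  4. fill(C) -> (A=1 B=0 C=10)
  5. pour(C -> B) -> (A=1 B=9 C=1)
  6. empty(B) -> (A=1 B=0 C=1)
  7. pour(C -> B) -> (A=1 B=1 C=0)
  8. fill(C) -> (A=1 B=1 C=10)
Target reached → yes.

Answer: yes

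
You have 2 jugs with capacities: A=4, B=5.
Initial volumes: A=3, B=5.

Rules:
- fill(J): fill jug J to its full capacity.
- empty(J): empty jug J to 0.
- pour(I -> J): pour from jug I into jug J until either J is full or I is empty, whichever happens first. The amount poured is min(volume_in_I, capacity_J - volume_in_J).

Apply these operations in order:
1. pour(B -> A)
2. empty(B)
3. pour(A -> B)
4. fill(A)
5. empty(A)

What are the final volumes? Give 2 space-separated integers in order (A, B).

Step 1: pour(B -> A) -> (A=4 B=4)
Step 2: empty(B) -> (A=4 B=0)
Step 3: pour(A -> B) -> (A=0 B=4)
Step 4: fill(A) -> (A=4 B=4)
Step 5: empty(A) -> (A=0 B=4)

Answer: 0 4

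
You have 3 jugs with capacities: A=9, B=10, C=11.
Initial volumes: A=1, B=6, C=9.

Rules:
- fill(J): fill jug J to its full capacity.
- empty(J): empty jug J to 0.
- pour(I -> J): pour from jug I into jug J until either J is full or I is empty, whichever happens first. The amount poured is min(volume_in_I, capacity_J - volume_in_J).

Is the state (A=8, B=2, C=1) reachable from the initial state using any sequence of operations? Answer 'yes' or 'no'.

Answer: no

Derivation:
BFS explored all 601 reachable states.
Reachable set includes: (0,0,0), (0,0,1), (0,0,2), (0,0,3), (0,0,4), (0,0,5), (0,0,6), (0,0,7), (0,0,8), (0,0,9), (0,0,10), (0,0,11) ...
Target (A=8, B=2, C=1) not in reachable set → no.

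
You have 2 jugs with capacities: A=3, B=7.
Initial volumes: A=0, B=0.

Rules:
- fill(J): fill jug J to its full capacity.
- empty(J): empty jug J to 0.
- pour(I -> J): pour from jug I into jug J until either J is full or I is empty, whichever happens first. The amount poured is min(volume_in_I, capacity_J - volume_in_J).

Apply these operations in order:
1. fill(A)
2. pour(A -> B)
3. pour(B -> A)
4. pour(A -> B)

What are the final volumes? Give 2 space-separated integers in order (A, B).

Answer: 0 3

Derivation:
Step 1: fill(A) -> (A=3 B=0)
Step 2: pour(A -> B) -> (A=0 B=3)
Step 3: pour(B -> A) -> (A=3 B=0)
Step 4: pour(A -> B) -> (A=0 B=3)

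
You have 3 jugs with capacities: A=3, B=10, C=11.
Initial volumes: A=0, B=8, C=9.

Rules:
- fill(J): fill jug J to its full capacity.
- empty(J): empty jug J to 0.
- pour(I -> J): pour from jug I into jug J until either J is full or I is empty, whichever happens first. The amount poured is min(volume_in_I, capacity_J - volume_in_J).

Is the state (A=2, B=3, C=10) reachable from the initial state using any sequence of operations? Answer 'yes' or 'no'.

BFS explored all 348 reachable states.
Reachable set includes: (0,0,0), (0,0,1), (0,0,2), (0,0,3), (0,0,4), (0,0,5), (0,0,6), (0,0,7), (0,0,8), (0,0,9), (0,0,10), (0,0,11) ...
Target (A=2, B=3, C=10) not in reachable set → no.

Answer: no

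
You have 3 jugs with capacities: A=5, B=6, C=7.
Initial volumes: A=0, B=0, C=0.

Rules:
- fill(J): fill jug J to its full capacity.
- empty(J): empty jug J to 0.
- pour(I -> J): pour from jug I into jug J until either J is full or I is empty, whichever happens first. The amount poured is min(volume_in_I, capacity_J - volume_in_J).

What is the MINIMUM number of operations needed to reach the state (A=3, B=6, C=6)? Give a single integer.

Answer: 7

Derivation:
BFS from (A=0, B=0, C=0). One shortest path:
  1. fill(A) -> (A=5 B=0 C=0)
  2. pour(A -> B) -> (A=0 B=5 C=0)
  3. fill(A) -> (A=5 B=5 C=0)
  4. pour(A -> C) -> (A=0 B=5 C=5)
  5. fill(A) -> (A=5 B=5 C=5)
  6. pour(A -> C) -> (A=3 B=5 C=7)
  7. pour(C -> B) -> (A=3 B=6 C=6)
Reached target in 7 moves.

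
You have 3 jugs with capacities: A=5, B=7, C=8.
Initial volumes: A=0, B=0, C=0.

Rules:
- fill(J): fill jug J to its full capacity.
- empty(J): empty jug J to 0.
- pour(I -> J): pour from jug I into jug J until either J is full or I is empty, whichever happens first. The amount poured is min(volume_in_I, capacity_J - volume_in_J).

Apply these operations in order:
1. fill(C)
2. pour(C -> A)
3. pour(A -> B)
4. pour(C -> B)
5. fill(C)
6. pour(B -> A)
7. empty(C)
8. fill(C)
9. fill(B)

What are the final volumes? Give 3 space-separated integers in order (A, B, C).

Answer: 5 7 8

Derivation:
Step 1: fill(C) -> (A=0 B=0 C=8)
Step 2: pour(C -> A) -> (A=5 B=0 C=3)
Step 3: pour(A -> B) -> (A=0 B=5 C=3)
Step 4: pour(C -> B) -> (A=0 B=7 C=1)
Step 5: fill(C) -> (A=0 B=7 C=8)
Step 6: pour(B -> A) -> (A=5 B=2 C=8)
Step 7: empty(C) -> (A=5 B=2 C=0)
Step 8: fill(C) -> (A=5 B=2 C=8)
Step 9: fill(B) -> (A=5 B=7 C=8)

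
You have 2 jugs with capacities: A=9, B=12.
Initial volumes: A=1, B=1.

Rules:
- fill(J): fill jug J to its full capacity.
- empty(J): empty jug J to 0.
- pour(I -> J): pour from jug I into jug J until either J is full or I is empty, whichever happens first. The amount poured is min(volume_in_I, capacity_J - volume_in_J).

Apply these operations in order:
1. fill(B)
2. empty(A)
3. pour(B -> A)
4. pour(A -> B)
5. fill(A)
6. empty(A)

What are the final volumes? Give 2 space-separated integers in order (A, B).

Answer: 0 12

Derivation:
Step 1: fill(B) -> (A=1 B=12)
Step 2: empty(A) -> (A=0 B=12)
Step 3: pour(B -> A) -> (A=9 B=3)
Step 4: pour(A -> B) -> (A=0 B=12)
Step 5: fill(A) -> (A=9 B=12)
Step 6: empty(A) -> (A=0 B=12)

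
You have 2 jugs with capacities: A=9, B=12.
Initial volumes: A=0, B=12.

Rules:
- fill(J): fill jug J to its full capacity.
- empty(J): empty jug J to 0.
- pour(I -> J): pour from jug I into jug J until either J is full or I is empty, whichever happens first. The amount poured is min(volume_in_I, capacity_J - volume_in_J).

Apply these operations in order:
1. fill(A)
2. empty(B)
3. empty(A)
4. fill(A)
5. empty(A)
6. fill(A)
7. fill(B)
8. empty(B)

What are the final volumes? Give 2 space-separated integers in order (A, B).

Step 1: fill(A) -> (A=9 B=12)
Step 2: empty(B) -> (A=9 B=0)
Step 3: empty(A) -> (A=0 B=0)
Step 4: fill(A) -> (A=9 B=0)
Step 5: empty(A) -> (A=0 B=0)
Step 6: fill(A) -> (A=9 B=0)
Step 7: fill(B) -> (A=9 B=12)
Step 8: empty(B) -> (A=9 B=0)

Answer: 9 0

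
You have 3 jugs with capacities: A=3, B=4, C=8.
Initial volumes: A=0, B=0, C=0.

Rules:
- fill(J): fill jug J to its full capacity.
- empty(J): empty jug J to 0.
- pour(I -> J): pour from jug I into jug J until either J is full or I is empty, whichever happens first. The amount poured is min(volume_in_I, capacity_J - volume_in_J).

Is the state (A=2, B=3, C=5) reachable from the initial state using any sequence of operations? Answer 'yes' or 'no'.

Answer: no

Derivation:
BFS explored all 138 reachable states.
Reachable set includes: (0,0,0), (0,0,1), (0,0,2), (0,0,3), (0,0,4), (0,0,5), (0,0,6), (0,0,7), (0,0,8), (0,1,0), (0,1,1), (0,1,2) ...
Target (A=2, B=3, C=5) not in reachable set → no.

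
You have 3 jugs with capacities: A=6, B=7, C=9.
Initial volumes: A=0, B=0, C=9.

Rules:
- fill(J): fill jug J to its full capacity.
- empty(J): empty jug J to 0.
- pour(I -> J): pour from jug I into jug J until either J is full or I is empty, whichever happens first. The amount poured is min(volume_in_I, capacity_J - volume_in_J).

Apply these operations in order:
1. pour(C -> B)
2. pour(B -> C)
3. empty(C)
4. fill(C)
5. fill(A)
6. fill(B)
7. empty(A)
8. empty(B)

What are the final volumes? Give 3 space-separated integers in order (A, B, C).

Step 1: pour(C -> B) -> (A=0 B=7 C=2)
Step 2: pour(B -> C) -> (A=0 B=0 C=9)
Step 3: empty(C) -> (A=0 B=0 C=0)
Step 4: fill(C) -> (A=0 B=0 C=9)
Step 5: fill(A) -> (A=6 B=0 C=9)
Step 6: fill(B) -> (A=6 B=7 C=9)
Step 7: empty(A) -> (A=0 B=7 C=9)
Step 8: empty(B) -> (A=0 B=0 C=9)

Answer: 0 0 9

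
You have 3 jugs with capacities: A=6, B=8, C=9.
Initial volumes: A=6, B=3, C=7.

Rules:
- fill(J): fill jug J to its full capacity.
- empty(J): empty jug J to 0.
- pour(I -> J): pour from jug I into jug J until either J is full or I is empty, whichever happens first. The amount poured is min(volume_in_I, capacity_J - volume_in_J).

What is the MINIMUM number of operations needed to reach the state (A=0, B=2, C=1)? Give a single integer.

BFS from (A=6, B=3, C=7). One shortest path:
  1. empty(C) -> (A=6 B=3 C=0)
  2. pour(A -> B) -> (A=1 B=8 C=0)
  3. pour(A -> C) -> (A=0 B=8 C=1)
  4. pour(B -> A) -> (A=6 B=2 C=1)
  5. empty(A) -> (A=0 B=2 C=1)
Reached target in 5 moves.

Answer: 5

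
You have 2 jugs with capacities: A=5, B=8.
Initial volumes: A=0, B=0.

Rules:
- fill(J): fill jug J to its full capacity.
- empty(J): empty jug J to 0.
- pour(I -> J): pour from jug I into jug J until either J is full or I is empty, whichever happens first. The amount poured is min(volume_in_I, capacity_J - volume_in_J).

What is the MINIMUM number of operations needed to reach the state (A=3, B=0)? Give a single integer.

BFS from (A=0, B=0). One shortest path:
  1. fill(B) -> (A=0 B=8)
  2. pour(B -> A) -> (A=5 B=3)
  3. empty(A) -> (A=0 B=3)
  4. pour(B -> A) -> (A=3 B=0)
Reached target in 4 moves.

Answer: 4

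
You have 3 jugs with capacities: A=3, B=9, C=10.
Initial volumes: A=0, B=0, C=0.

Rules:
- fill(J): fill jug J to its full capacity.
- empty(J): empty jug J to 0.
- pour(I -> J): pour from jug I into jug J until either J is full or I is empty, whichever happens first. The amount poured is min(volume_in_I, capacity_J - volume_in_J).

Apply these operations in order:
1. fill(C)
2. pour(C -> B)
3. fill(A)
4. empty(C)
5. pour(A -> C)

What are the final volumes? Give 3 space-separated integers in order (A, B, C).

Answer: 0 9 3

Derivation:
Step 1: fill(C) -> (A=0 B=0 C=10)
Step 2: pour(C -> B) -> (A=0 B=9 C=1)
Step 3: fill(A) -> (A=3 B=9 C=1)
Step 4: empty(C) -> (A=3 B=9 C=0)
Step 5: pour(A -> C) -> (A=0 B=9 C=3)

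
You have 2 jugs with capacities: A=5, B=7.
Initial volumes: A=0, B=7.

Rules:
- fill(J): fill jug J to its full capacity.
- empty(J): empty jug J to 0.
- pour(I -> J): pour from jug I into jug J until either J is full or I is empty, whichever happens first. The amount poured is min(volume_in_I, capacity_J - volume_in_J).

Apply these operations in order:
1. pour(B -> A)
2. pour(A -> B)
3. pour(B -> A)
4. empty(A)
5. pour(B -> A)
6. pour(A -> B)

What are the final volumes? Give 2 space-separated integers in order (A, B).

Answer: 0 2

Derivation:
Step 1: pour(B -> A) -> (A=5 B=2)
Step 2: pour(A -> B) -> (A=0 B=7)
Step 3: pour(B -> A) -> (A=5 B=2)
Step 4: empty(A) -> (A=0 B=2)
Step 5: pour(B -> A) -> (A=2 B=0)
Step 6: pour(A -> B) -> (A=0 B=2)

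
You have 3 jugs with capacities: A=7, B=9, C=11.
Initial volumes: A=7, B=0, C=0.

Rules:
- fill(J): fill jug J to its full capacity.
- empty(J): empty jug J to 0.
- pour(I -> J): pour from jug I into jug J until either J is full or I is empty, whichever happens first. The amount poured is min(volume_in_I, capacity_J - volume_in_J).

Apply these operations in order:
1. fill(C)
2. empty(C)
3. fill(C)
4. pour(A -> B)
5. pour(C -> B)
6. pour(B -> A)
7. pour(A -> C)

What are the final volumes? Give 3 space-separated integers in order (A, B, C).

Answer: 5 2 11

Derivation:
Step 1: fill(C) -> (A=7 B=0 C=11)
Step 2: empty(C) -> (A=7 B=0 C=0)
Step 3: fill(C) -> (A=7 B=0 C=11)
Step 4: pour(A -> B) -> (A=0 B=7 C=11)
Step 5: pour(C -> B) -> (A=0 B=9 C=9)
Step 6: pour(B -> A) -> (A=7 B=2 C=9)
Step 7: pour(A -> C) -> (A=5 B=2 C=11)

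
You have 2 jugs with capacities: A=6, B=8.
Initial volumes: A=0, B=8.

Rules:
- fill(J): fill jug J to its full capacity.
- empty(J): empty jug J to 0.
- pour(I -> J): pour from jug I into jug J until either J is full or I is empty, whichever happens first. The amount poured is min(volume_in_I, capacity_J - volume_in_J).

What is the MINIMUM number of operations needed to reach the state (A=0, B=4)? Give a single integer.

Answer: 6

Derivation:
BFS from (A=0, B=8). One shortest path:
  1. pour(B -> A) -> (A=6 B=2)
  2. empty(A) -> (A=0 B=2)
  3. pour(B -> A) -> (A=2 B=0)
  4. fill(B) -> (A=2 B=8)
  5. pour(B -> A) -> (A=6 B=4)
  6. empty(A) -> (A=0 B=4)
Reached target in 6 moves.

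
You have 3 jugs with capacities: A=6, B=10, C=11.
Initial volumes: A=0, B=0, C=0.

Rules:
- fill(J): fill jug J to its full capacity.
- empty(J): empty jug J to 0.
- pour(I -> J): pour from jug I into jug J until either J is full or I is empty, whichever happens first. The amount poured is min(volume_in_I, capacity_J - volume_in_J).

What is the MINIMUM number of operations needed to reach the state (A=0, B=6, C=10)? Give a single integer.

Answer: 4

Derivation:
BFS from (A=0, B=0, C=0). One shortest path:
  1. fill(A) -> (A=6 B=0 C=0)
  2. fill(B) -> (A=6 B=10 C=0)
  3. pour(B -> C) -> (A=6 B=0 C=10)
  4. pour(A -> B) -> (A=0 B=6 C=10)
Reached target in 4 moves.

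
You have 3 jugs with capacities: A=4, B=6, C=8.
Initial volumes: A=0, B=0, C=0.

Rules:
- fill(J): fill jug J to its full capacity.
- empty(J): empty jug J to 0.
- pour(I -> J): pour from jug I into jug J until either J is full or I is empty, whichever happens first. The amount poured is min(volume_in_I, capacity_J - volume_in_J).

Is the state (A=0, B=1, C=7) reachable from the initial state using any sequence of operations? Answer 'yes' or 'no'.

BFS explored all 54 reachable states.
Reachable set includes: (0,0,0), (0,0,2), (0,0,4), (0,0,6), (0,0,8), (0,2,0), (0,2,2), (0,2,4), (0,2,6), (0,2,8), (0,4,0), (0,4,2) ...
Target (A=0, B=1, C=7) not in reachable set → no.

Answer: no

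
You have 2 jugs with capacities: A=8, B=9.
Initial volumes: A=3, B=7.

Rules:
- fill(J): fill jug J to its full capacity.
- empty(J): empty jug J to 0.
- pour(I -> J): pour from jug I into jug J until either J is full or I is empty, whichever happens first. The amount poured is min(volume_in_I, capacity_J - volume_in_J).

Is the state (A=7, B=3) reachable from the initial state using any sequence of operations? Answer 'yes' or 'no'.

BFS explored all 35 reachable states.
Reachable set includes: (0,0), (0,1), (0,2), (0,3), (0,4), (0,5), (0,6), (0,7), (0,8), (0,9), (1,0), (1,9) ...
Target (A=7, B=3) not in reachable set → no.

Answer: no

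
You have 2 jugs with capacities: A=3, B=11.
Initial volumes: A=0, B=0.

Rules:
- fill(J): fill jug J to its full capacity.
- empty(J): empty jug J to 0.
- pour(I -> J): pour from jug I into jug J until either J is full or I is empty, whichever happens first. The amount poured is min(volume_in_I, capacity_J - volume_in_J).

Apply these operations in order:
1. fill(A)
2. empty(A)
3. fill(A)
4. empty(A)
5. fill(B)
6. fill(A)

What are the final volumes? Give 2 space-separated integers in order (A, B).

Step 1: fill(A) -> (A=3 B=0)
Step 2: empty(A) -> (A=0 B=0)
Step 3: fill(A) -> (A=3 B=0)
Step 4: empty(A) -> (A=0 B=0)
Step 5: fill(B) -> (A=0 B=11)
Step 6: fill(A) -> (A=3 B=11)

Answer: 3 11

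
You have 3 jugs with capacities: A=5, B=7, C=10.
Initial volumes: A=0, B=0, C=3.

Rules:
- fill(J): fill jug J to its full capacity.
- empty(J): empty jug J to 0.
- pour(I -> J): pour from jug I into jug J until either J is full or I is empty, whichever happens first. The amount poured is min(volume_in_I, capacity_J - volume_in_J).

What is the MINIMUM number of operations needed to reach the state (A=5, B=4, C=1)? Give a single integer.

BFS from (A=0, B=0, C=3). One shortest path:
  1. fill(B) -> (A=0 B=7 C=3)
  2. pour(B -> A) -> (A=5 B=2 C=3)
  3. pour(A -> C) -> (A=0 B=2 C=8)
  4. pour(B -> A) -> (A=2 B=0 C=8)
  5. pour(C -> B) -> (A=2 B=7 C=1)
  6. pour(B -> A) -> (A=5 B=4 C=1)
Reached target in 6 moves.

Answer: 6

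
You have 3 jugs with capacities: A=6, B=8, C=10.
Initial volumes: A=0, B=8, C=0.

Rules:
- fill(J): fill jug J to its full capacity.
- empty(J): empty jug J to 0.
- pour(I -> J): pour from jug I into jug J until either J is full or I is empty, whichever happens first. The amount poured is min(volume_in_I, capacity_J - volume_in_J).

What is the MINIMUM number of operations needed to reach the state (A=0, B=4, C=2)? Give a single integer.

Answer: 6

Derivation:
BFS from (A=0, B=8, C=0). One shortest path:
  1. fill(A) -> (A=6 B=8 C=0)
  2. pour(B -> C) -> (A=6 B=0 C=8)
  3. pour(A -> C) -> (A=4 B=0 C=10)
  4. pour(C -> B) -> (A=4 B=8 C=2)
  5. empty(B) -> (A=4 B=0 C=2)
  6. pour(A -> B) -> (A=0 B=4 C=2)
Reached target in 6 moves.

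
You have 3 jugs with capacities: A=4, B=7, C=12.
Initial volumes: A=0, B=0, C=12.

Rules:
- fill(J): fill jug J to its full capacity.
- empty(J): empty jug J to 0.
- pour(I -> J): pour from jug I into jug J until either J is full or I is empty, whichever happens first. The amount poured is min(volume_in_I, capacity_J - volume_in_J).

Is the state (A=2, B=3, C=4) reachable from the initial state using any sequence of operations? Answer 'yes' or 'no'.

Answer: no

Derivation:
BFS explored all 322 reachable states.
Reachable set includes: (0,0,0), (0,0,1), (0,0,2), (0,0,3), (0,0,4), (0,0,5), (0,0,6), (0,0,7), (0,0,8), (0,0,9), (0,0,10), (0,0,11) ...
Target (A=2, B=3, C=4) not in reachable set → no.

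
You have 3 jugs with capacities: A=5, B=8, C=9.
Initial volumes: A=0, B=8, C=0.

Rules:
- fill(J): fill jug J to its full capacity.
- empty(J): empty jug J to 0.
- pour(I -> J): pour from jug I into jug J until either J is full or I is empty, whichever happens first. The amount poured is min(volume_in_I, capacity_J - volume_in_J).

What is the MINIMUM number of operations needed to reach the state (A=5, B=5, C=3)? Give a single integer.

BFS from (A=0, B=8, C=0). One shortest path:
  1. fill(A) -> (A=5 B=8 C=0)
  2. pour(B -> C) -> (A=5 B=0 C=8)
  3. pour(A -> B) -> (A=0 B=5 C=8)
  4. pour(C -> A) -> (A=5 B=5 C=3)
Reached target in 4 moves.

Answer: 4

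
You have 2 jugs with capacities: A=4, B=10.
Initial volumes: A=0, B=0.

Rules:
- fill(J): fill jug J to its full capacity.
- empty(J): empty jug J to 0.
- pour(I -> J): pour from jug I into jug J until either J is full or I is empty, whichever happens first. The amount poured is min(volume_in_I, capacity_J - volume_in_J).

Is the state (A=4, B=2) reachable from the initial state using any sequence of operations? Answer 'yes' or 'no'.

Answer: yes

Derivation:
BFS from (A=0, B=0):
  1. fill(B) -> (A=0 B=10)
  2. pour(B -> A) -> (A=4 B=6)
  3. empty(A) -> (A=0 B=6)
  4. pour(B -> A) -> (A=4 B=2)
Target reached → yes.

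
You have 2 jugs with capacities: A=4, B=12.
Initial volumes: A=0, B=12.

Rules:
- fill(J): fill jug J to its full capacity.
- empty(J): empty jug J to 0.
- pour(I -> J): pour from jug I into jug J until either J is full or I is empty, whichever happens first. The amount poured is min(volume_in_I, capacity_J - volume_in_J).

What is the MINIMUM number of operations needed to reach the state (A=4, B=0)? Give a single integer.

Answer: 2

Derivation:
BFS from (A=0, B=12). One shortest path:
  1. fill(A) -> (A=4 B=12)
  2. empty(B) -> (A=4 B=0)
Reached target in 2 moves.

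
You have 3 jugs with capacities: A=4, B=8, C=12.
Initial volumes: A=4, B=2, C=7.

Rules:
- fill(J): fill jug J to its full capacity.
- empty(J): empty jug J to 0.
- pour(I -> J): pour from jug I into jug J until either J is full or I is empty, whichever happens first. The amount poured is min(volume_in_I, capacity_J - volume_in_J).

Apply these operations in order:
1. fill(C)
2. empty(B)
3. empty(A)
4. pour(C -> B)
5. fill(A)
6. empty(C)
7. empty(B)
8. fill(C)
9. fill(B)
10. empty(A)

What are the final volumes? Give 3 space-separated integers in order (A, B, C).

Answer: 0 8 12

Derivation:
Step 1: fill(C) -> (A=4 B=2 C=12)
Step 2: empty(B) -> (A=4 B=0 C=12)
Step 3: empty(A) -> (A=0 B=0 C=12)
Step 4: pour(C -> B) -> (A=0 B=8 C=4)
Step 5: fill(A) -> (A=4 B=8 C=4)
Step 6: empty(C) -> (A=4 B=8 C=0)
Step 7: empty(B) -> (A=4 B=0 C=0)
Step 8: fill(C) -> (A=4 B=0 C=12)
Step 9: fill(B) -> (A=4 B=8 C=12)
Step 10: empty(A) -> (A=0 B=8 C=12)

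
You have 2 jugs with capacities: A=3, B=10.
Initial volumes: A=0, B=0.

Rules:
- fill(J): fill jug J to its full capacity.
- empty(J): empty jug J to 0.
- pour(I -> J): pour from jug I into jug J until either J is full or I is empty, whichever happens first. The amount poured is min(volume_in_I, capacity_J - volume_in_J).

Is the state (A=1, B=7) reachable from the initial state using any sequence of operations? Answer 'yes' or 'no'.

BFS explored all 26 reachable states.
Reachable set includes: (0,0), (0,1), (0,2), (0,3), (0,4), (0,5), (0,6), (0,7), (0,8), (0,9), (0,10), (1,0) ...
Target (A=1, B=7) not in reachable set → no.

Answer: no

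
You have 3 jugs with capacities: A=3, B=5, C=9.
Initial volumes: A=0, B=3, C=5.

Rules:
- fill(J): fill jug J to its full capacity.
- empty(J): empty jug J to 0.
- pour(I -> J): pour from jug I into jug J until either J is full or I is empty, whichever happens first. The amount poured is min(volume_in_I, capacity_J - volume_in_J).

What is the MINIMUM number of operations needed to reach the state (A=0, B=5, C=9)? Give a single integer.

Answer: 2

Derivation:
BFS from (A=0, B=3, C=5). One shortest path:
  1. fill(B) -> (A=0 B=5 C=5)
  2. fill(C) -> (A=0 B=5 C=9)
Reached target in 2 moves.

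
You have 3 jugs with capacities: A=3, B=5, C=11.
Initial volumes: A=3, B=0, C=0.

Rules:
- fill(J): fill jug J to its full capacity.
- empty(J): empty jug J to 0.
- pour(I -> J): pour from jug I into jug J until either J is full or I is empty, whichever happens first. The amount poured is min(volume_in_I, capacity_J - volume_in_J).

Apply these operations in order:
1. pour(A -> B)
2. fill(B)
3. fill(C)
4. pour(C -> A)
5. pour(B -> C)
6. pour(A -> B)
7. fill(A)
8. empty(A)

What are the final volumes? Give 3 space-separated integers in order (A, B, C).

Answer: 0 5 11

Derivation:
Step 1: pour(A -> B) -> (A=0 B=3 C=0)
Step 2: fill(B) -> (A=0 B=5 C=0)
Step 3: fill(C) -> (A=0 B=5 C=11)
Step 4: pour(C -> A) -> (A=3 B=5 C=8)
Step 5: pour(B -> C) -> (A=3 B=2 C=11)
Step 6: pour(A -> B) -> (A=0 B=5 C=11)
Step 7: fill(A) -> (A=3 B=5 C=11)
Step 8: empty(A) -> (A=0 B=5 C=11)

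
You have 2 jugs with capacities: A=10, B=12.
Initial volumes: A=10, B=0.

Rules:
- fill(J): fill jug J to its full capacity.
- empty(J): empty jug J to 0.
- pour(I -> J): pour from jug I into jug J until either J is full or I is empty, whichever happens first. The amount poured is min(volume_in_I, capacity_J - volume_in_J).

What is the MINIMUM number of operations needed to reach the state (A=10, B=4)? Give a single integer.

Answer: 7

Derivation:
BFS from (A=10, B=0). One shortest path:
  1. empty(A) -> (A=0 B=0)
  2. fill(B) -> (A=0 B=12)
  3. pour(B -> A) -> (A=10 B=2)
  4. empty(A) -> (A=0 B=2)
  5. pour(B -> A) -> (A=2 B=0)
  6. fill(B) -> (A=2 B=12)
  7. pour(B -> A) -> (A=10 B=4)
Reached target in 7 moves.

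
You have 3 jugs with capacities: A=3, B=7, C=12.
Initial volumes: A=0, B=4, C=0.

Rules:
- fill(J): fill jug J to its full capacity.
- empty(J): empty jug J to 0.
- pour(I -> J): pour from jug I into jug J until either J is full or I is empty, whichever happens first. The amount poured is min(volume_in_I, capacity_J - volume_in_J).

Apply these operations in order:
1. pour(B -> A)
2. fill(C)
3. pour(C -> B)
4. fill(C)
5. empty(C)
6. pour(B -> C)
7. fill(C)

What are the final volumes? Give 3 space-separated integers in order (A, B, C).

Answer: 3 0 12

Derivation:
Step 1: pour(B -> A) -> (A=3 B=1 C=0)
Step 2: fill(C) -> (A=3 B=1 C=12)
Step 3: pour(C -> B) -> (A=3 B=7 C=6)
Step 4: fill(C) -> (A=3 B=7 C=12)
Step 5: empty(C) -> (A=3 B=7 C=0)
Step 6: pour(B -> C) -> (A=3 B=0 C=7)
Step 7: fill(C) -> (A=3 B=0 C=12)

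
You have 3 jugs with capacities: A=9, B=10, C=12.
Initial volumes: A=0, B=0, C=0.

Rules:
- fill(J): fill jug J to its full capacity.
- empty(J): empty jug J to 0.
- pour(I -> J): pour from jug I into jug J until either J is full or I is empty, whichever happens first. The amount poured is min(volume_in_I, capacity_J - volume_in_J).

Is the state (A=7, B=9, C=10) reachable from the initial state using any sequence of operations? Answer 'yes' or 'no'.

BFS explored all 638 reachable states.
Reachable set includes: (0,0,0), (0,0,1), (0,0,2), (0,0,3), (0,0,4), (0,0,5), (0,0,6), (0,0,7), (0,0,8), (0,0,9), (0,0,10), (0,0,11) ...
Target (A=7, B=9, C=10) not in reachable set → no.

Answer: no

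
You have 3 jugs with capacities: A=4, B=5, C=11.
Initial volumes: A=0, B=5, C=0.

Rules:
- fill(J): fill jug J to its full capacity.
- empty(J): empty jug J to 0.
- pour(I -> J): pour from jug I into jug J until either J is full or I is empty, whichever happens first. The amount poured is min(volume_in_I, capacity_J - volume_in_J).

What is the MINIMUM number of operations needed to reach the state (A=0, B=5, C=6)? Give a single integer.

BFS from (A=0, B=5, C=0). One shortest path:
  1. empty(B) -> (A=0 B=0 C=0)
  2. fill(C) -> (A=0 B=0 C=11)
  3. pour(C -> B) -> (A=0 B=5 C=6)
Reached target in 3 moves.

Answer: 3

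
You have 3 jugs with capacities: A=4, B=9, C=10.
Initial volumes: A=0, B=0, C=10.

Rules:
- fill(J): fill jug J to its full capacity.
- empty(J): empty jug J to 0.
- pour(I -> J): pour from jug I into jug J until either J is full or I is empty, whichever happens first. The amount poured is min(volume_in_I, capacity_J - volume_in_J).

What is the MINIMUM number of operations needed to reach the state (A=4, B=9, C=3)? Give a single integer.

Answer: 6

Derivation:
BFS from (A=0, B=0, C=10). One shortest path:
  1. pour(C -> A) -> (A=4 B=0 C=6)
  2. empty(A) -> (A=0 B=0 C=6)
  3. pour(C -> A) -> (A=4 B=0 C=2)
  4. pour(C -> B) -> (A=4 B=2 C=0)
  5. fill(C) -> (A=4 B=2 C=10)
  6. pour(C -> B) -> (A=4 B=9 C=3)
Reached target in 6 moves.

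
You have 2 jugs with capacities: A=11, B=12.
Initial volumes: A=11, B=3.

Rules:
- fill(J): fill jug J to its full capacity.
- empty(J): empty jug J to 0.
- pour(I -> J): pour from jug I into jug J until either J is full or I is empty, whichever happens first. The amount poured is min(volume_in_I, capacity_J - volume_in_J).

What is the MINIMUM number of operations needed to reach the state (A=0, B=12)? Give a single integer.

BFS from (A=11, B=3). One shortest path:
  1. empty(A) -> (A=0 B=3)
  2. fill(B) -> (A=0 B=12)
Reached target in 2 moves.

Answer: 2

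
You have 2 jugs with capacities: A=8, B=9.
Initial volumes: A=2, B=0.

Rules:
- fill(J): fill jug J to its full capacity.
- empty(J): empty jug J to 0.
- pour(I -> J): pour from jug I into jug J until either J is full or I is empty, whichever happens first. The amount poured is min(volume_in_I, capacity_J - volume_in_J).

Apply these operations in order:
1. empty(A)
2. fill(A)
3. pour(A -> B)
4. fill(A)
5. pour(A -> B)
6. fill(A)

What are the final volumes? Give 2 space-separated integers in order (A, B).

Step 1: empty(A) -> (A=0 B=0)
Step 2: fill(A) -> (A=8 B=0)
Step 3: pour(A -> B) -> (A=0 B=8)
Step 4: fill(A) -> (A=8 B=8)
Step 5: pour(A -> B) -> (A=7 B=9)
Step 6: fill(A) -> (A=8 B=9)

Answer: 8 9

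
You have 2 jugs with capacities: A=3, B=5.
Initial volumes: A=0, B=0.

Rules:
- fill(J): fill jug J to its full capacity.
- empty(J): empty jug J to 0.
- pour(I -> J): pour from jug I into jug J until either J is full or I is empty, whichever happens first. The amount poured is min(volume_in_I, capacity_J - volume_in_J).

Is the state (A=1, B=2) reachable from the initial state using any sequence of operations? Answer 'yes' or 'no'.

BFS explored all 16 reachable states.
Reachable set includes: (0,0), (0,1), (0,2), (0,3), (0,4), (0,5), (1,0), (1,5), (2,0), (2,5), (3,0), (3,1) ...
Target (A=1, B=2) not in reachable set → no.

Answer: no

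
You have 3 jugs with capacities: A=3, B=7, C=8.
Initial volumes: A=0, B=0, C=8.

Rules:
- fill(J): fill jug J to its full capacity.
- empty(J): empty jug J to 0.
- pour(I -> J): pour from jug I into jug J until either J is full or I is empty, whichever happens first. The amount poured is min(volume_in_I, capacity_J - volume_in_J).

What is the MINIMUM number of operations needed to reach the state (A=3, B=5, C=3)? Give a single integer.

BFS from (A=0, B=0, C=8). One shortest path:
  1. pour(C -> A) -> (A=3 B=0 C=5)
  2. pour(C -> B) -> (A=3 B=5 C=0)
  3. pour(A -> C) -> (A=0 B=5 C=3)
  4. fill(A) -> (A=3 B=5 C=3)
Reached target in 4 moves.

Answer: 4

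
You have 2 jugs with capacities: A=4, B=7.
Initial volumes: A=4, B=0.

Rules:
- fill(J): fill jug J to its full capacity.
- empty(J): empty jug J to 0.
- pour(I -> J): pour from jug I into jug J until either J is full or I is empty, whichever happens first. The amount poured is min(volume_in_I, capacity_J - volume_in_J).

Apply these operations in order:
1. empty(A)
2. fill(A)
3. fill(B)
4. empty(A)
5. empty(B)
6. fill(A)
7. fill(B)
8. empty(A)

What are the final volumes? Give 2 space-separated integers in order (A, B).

Answer: 0 7

Derivation:
Step 1: empty(A) -> (A=0 B=0)
Step 2: fill(A) -> (A=4 B=0)
Step 3: fill(B) -> (A=4 B=7)
Step 4: empty(A) -> (A=0 B=7)
Step 5: empty(B) -> (A=0 B=0)
Step 6: fill(A) -> (A=4 B=0)
Step 7: fill(B) -> (A=4 B=7)
Step 8: empty(A) -> (A=0 B=7)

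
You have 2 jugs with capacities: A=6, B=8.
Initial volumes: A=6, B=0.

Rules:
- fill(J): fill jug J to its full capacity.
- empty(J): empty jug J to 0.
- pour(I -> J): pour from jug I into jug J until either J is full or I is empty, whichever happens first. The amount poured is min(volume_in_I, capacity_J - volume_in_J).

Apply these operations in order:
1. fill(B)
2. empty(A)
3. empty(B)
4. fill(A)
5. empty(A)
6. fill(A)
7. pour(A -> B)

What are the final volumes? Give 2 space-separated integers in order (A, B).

Answer: 0 6

Derivation:
Step 1: fill(B) -> (A=6 B=8)
Step 2: empty(A) -> (A=0 B=8)
Step 3: empty(B) -> (A=0 B=0)
Step 4: fill(A) -> (A=6 B=0)
Step 5: empty(A) -> (A=0 B=0)
Step 6: fill(A) -> (A=6 B=0)
Step 7: pour(A -> B) -> (A=0 B=6)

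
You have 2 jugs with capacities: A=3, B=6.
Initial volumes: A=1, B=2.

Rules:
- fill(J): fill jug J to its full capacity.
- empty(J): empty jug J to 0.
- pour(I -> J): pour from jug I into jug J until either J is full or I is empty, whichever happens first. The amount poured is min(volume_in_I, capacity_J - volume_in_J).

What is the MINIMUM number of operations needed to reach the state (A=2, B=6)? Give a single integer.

Answer: 3

Derivation:
BFS from (A=1, B=2). One shortest path:
  1. empty(A) -> (A=0 B=2)
  2. pour(B -> A) -> (A=2 B=0)
  3. fill(B) -> (A=2 B=6)
Reached target in 3 moves.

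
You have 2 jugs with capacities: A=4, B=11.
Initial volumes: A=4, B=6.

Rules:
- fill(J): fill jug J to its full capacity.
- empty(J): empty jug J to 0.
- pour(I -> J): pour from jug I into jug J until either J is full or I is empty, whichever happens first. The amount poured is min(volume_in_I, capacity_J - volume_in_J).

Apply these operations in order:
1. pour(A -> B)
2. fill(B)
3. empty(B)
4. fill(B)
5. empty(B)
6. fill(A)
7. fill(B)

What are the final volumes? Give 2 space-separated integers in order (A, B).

Step 1: pour(A -> B) -> (A=0 B=10)
Step 2: fill(B) -> (A=0 B=11)
Step 3: empty(B) -> (A=0 B=0)
Step 4: fill(B) -> (A=0 B=11)
Step 5: empty(B) -> (A=0 B=0)
Step 6: fill(A) -> (A=4 B=0)
Step 7: fill(B) -> (A=4 B=11)

Answer: 4 11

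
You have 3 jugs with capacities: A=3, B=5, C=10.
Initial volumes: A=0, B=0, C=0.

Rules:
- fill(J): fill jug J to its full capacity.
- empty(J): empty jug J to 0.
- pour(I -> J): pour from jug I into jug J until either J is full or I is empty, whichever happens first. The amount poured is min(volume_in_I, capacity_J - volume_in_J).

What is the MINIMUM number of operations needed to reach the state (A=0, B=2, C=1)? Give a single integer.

Answer: 7

Derivation:
BFS from (A=0, B=0, C=0). One shortest path:
  1. fill(A) -> (A=3 B=0 C=0)
  2. pour(A -> B) -> (A=0 B=3 C=0)
  3. fill(A) -> (A=3 B=3 C=0)
  4. pour(A -> B) -> (A=1 B=5 C=0)
  5. pour(A -> C) -> (A=0 B=5 C=1)
  6. pour(B -> A) -> (A=3 B=2 C=1)
  7. empty(A) -> (A=0 B=2 C=1)
Reached target in 7 moves.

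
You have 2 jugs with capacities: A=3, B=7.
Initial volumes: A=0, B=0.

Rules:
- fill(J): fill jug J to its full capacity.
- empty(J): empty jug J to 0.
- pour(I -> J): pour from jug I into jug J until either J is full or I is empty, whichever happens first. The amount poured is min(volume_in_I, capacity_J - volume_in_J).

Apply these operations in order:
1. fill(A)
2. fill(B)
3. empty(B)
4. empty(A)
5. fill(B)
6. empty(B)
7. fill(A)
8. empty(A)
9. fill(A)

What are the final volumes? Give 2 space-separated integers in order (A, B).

Answer: 3 0

Derivation:
Step 1: fill(A) -> (A=3 B=0)
Step 2: fill(B) -> (A=3 B=7)
Step 3: empty(B) -> (A=3 B=0)
Step 4: empty(A) -> (A=0 B=0)
Step 5: fill(B) -> (A=0 B=7)
Step 6: empty(B) -> (A=0 B=0)
Step 7: fill(A) -> (A=3 B=0)
Step 8: empty(A) -> (A=0 B=0)
Step 9: fill(A) -> (A=3 B=0)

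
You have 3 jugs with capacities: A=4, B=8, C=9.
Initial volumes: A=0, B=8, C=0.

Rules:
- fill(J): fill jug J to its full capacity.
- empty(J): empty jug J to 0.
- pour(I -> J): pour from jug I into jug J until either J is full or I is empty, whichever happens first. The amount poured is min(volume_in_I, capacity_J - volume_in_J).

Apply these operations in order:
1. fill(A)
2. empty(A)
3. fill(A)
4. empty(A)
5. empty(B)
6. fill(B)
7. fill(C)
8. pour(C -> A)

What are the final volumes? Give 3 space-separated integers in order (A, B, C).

Step 1: fill(A) -> (A=4 B=8 C=0)
Step 2: empty(A) -> (A=0 B=8 C=0)
Step 3: fill(A) -> (A=4 B=8 C=0)
Step 4: empty(A) -> (A=0 B=8 C=0)
Step 5: empty(B) -> (A=0 B=0 C=0)
Step 6: fill(B) -> (A=0 B=8 C=0)
Step 7: fill(C) -> (A=0 B=8 C=9)
Step 8: pour(C -> A) -> (A=4 B=8 C=5)

Answer: 4 8 5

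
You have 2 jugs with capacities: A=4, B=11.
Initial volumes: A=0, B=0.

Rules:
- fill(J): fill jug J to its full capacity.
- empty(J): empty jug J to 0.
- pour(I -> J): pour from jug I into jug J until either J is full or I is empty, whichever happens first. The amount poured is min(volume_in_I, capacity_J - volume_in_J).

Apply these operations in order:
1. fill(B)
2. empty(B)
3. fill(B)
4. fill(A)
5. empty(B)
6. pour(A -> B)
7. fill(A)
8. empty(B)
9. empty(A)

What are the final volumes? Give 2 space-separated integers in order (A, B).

Answer: 0 0

Derivation:
Step 1: fill(B) -> (A=0 B=11)
Step 2: empty(B) -> (A=0 B=0)
Step 3: fill(B) -> (A=0 B=11)
Step 4: fill(A) -> (A=4 B=11)
Step 5: empty(B) -> (A=4 B=0)
Step 6: pour(A -> B) -> (A=0 B=4)
Step 7: fill(A) -> (A=4 B=4)
Step 8: empty(B) -> (A=4 B=0)
Step 9: empty(A) -> (A=0 B=0)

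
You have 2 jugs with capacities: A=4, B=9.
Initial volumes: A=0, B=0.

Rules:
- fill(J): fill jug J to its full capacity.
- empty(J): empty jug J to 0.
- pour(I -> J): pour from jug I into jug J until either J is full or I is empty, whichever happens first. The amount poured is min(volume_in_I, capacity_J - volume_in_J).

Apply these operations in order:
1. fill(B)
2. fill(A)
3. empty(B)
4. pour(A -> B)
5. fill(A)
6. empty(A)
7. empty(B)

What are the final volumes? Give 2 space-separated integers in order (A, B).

Step 1: fill(B) -> (A=0 B=9)
Step 2: fill(A) -> (A=4 B=9)
Step 3: empty(B) -> (A=4 B=0)
Step 4: pour(A -> B) -> (A=0 B=4)
Step 5: fill(A) -> (A=4 B=4)
Step 6: empty(A) -> (A=0 B=4)
Step 7: empty(B) -> (A=0 B=0)

Answer: 0 0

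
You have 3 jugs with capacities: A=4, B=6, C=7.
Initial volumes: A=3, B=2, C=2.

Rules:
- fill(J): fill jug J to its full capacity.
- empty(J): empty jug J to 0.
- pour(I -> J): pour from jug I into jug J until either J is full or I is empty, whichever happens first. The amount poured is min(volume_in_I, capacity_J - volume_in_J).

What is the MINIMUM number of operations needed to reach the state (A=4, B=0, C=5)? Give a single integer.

Answer: 3

Derivation:
BFS from (A=3, B=2, C=2). One shortest path:
  1. empty(B) -> (A=3 B=0 C=2)
  2. pour(A -> C) -> (A=0 B=0 C=5)
  3. fill(A) -> (A=4 B=0 C=5)
Reached target in 3 moves.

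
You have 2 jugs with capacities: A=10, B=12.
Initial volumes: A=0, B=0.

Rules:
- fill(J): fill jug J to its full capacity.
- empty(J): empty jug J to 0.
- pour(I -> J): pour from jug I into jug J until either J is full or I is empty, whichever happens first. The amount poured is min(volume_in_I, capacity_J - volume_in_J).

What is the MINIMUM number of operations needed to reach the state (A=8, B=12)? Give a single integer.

BFS from (A=0, B=0). One shortest path:
  1. fill(A) -> (A=10 B=0)
  2. pour(A -> B) -> (A=0 B=10)
  3. fill(A) -> (A=10 B=10)
  4. pour(A -> B) -> (A=8 B=12)
Reached target in 4 moves.

Answer: 4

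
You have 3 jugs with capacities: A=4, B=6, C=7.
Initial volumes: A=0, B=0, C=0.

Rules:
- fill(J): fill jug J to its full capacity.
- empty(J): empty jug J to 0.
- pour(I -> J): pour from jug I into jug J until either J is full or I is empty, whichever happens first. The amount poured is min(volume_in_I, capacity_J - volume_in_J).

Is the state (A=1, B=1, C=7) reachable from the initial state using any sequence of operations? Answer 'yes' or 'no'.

Answer: yes

Derivation:
BFS from (A=0, B=0, C=0):
  1. fill(A) -> (A=4 B=0 C=0)
  2. fill(C) -> (A=4 B=0 C=7)
  3. pour(C -> B) -> (A=4 B=6 C=1)
  4. empty(B) -> (A=4 B=0 C=1)
  5. pour(C -> B) -> (A=4 B=1 C=0)
  6. pour(A -> C) -> (A=0 B=1 C=4)
  7. fill(A) -> (A=4 B=1 C=4)
  8. pour(A -> C) -> (A=1 B=1 C=7)
Target reached → yes.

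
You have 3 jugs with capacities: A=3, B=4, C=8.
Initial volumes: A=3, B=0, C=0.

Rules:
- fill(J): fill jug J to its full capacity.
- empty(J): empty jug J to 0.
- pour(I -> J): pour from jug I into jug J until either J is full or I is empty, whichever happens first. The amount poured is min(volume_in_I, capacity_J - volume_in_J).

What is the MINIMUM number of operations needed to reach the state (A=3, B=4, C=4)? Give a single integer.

Answer: 2

Derivation:
BFS from (A=3, B=0, C=0). One shortest path:
  1. fill(C) -> (A=3 B=0 C=8)
  2. pour(C -> B) -> (A=3 B=4 C=4)
Reached target in 2 moves.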